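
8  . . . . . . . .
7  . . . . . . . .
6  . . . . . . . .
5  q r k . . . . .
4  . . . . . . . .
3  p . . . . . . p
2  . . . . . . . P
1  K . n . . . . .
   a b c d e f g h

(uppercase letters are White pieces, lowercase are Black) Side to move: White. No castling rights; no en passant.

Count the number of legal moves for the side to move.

White to move; king on a1.
In check: no.
Legal moves: none.
Count: 0.

0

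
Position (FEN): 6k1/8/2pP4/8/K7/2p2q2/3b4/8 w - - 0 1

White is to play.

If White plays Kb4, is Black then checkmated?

After Kb4: black king on g8; in check: no.
Black is not in check, so this cannot be checkmate.

no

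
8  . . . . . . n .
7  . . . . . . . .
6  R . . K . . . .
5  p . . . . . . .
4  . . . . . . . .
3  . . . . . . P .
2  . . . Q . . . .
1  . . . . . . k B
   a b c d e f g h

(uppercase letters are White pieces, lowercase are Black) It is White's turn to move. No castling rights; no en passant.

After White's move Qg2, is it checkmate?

yes

After Qg2: black king on g1; in check: yes, from the white queen on g2.
King squares — f1: attacked by Qg2; h1: attacked by Qg2; f2: attacked by Qg2; g2: attacked by Bh1; h2: attacked by Qg2.
Black has no legal moves → checkmate.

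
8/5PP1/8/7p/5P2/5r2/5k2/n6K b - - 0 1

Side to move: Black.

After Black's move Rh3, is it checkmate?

yes

After Rh3: white king on h1; in check: yes, from the black rook on h3.
King squares — g1: attacked by Kf2; g2: attacked by Kf2; h2: attacked by Rh3.
White has no legal moves → checkmate.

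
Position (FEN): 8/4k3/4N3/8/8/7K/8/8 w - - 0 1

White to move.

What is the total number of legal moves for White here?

White to move; king on h3.
In check: no.
Legal moves: Nf8, Nd8, Ng7, Nc7, Ng5, Nc5, Nf4, Nd4, Kh4, Kg4, Kg3, Kh2, Kg2.
Count: 13.

13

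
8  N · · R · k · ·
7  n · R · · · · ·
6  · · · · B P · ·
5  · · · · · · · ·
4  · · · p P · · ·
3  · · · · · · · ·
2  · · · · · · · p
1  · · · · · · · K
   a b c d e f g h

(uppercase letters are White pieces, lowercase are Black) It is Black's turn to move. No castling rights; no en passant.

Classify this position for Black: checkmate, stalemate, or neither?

Black to move; black king on f8.
In check: yes, from the white rook on d8.
King squares — e7: attacked by Pf6; f7: attacked by Be6; g7: attacked by Pf6; e8: attacked by Rd8; g8: attacked by Be6.
Legal moves for Black: none.
In check with no legal moves → checkmate.

checkmate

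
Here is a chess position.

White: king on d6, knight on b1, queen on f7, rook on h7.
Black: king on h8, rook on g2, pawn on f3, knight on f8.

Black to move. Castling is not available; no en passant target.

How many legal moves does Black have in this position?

Black to move; king on h8.
In check: yes, from the white rook on h7.
Legal moves: Nxh7.
Count: 1.

1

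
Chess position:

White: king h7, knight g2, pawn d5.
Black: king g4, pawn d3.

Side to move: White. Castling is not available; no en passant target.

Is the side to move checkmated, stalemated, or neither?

neither

White to move; white king on h7.
In check: no.
Legal moves for White: Kh8, Kg8, Kg7, Kh6, Kg6, Nh4, Nf4, Ne3+, Ne1, d6.
White has 10 legal moves and is not in check → neither.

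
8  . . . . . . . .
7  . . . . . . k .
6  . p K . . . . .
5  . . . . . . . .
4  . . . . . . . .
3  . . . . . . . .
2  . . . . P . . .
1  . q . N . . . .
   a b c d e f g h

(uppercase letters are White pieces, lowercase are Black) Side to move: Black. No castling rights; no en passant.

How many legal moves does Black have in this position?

Black to move; king on g7.
In check: no.
Legal moves: Kh8, Kg8, Kf8, Kh7, Kf7, Kh6, Kg6, Kf6, Qh7, Qg6+, Qf5, Qb5+, Qe4+, Qb4, Qd3, Qb3, Qc2+, Qb2, Qa2, Qxd1, Qc1+, Qa1, b5.
Count: 23.

23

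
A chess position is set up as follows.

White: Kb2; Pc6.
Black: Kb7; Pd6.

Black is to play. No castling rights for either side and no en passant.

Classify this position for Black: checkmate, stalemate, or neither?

Black to move; black king on b7.
In check: yes, from the white pawn on c6.
King squares — a6: available; b6: available; c6: available; a7: available; c7: available; a8: available; b8: available; c8: available.
Legal moves for Black: Kc8, Kb8, Ka8, Kc7, Ka7, Kxc6, Kb6, Ka6.
Black is in check but has 8 legal moves → neither.

neither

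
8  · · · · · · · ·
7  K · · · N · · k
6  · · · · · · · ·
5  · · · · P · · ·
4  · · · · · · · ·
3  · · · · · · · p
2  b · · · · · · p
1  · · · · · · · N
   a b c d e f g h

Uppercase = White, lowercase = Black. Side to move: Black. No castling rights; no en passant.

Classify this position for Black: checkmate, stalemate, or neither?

Black to move; black king on h7.
In check: no.
Legal moves for Black: Kh8, Kg7, Kh6, Bg8, Bf7, Be6, Bd5, Bc4, Bb3, Bb1.
Black has 10 legal moves and is not in check → neither.

neither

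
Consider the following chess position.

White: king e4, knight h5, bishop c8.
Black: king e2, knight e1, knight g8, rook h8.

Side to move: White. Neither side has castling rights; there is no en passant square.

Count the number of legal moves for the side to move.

16

White to move; king on e4.
In check: no.
Legal moves: Bd7, Bb7, Be6, Ba6+, Bf5, Bg4+, Bh3, Ng7, Nf6, Nf4+, Ng3+, Kf5, Ke5, Kd5, Kf4, Kd4.
Count: 16.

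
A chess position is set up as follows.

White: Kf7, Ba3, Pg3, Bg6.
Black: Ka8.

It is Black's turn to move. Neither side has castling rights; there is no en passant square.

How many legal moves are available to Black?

Black to move; king on a8.
In check: no.
Legal moves: Kb8, Kb7, Ka7.
Count: 3.

3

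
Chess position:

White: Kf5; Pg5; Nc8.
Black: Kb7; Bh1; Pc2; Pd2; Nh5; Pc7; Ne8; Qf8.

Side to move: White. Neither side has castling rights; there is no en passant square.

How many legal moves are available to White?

4

White to move; king on f5.
In check: yes, from the black queen on f8.
Legal moves: Kg6, Ke6, Ke5, Kg4.
Count: 4.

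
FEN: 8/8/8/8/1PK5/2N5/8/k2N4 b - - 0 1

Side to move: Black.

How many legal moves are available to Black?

0

Black to move; king on a1.
In check: no.
Legal moves: none.
Count: 0.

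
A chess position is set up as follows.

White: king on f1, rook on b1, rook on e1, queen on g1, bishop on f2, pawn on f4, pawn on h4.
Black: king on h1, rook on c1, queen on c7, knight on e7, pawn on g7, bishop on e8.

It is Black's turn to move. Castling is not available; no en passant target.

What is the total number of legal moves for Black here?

Black to move; king on h1.
In check: yes, from the white queen on g1.
Legal moves: none.
Count: 0.

0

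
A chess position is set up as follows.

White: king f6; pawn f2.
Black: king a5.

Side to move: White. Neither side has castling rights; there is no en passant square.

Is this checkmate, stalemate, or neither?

neither

White to move; white king on f6.
In check: no.
Legal moves for White: Kg7, Kf7, Ke7, Kg6, Ke6, Kg5, Kf5, Ke5, f3, f4.
White has 10 legal moves and is not in check → neither.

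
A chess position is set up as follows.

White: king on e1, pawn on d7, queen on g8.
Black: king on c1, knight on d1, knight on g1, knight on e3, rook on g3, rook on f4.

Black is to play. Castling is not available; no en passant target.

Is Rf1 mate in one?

After Rf1: white king on e1; in check: yes, from the black rook on f1.
King squares — d1: attacked by Kc1; f1: attacked by Ne3; d2: attacked by Kc1; e2: attacked by Ng1; f2: attacked by Nd1.
White has no legal moves → checkmate.

yes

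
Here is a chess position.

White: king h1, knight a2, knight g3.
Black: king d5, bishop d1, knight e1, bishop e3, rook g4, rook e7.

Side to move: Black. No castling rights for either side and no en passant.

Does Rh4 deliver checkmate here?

yes

After Rh4: white king on h1; in check: yes, from the black rook on h4.
King squares — g1: attacked by Be3; g2: attacked by Ne1; h2: attacked by Rh4.
White has no legal moves → checkmate.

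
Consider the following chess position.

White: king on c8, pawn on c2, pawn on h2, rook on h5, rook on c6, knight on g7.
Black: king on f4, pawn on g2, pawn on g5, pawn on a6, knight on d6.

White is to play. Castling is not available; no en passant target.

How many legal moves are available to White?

5

White to move; king on c8.
In check: yes, from the black knight on d6.
Legal moves: Kd8, Kb8, Kd7, Kc7, Rxd6.
Count: 5.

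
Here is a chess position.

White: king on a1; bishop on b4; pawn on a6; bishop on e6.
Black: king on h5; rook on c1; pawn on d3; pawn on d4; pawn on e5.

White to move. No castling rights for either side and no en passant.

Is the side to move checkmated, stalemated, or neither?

White to move; white king on a1.
In check: yes, from the black rook on c1.
Legal moves for White: Kb2, Ka2.
White is in check but has 2 legal moves → neither.

neither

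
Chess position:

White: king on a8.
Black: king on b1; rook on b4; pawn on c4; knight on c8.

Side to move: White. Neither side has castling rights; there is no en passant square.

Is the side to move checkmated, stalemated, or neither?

stalemate

White to move; white king on a8.
In check: no.
King squares — a7: attacked by Nc8; b7: attacked by Rb4; b8: attacked by Rb4.
Legal moves for White: none.
Not in check and no legal moves → stalemate.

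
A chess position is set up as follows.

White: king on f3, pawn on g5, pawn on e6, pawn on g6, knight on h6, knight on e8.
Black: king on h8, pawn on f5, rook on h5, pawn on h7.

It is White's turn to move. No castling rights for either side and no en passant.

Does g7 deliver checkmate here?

After g7: black king on h8; in check: yes, from the white pawn on g7.
King squares — g7: attacked by Ne8; h7: own pawn; g8: attacked by Nh6.
Black has no legal moves → checkmate.

yes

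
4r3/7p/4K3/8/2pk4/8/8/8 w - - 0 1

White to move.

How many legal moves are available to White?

5

White to move; king on e6.
In check: yes, from the black rook on e8.
Legal moves: Kf7, Kd7, Kf6, Kd6, Kf5.
Count: 5.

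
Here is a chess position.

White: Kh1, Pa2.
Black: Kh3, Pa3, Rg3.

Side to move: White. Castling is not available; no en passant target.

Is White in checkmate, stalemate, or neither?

stalemate

White to move; white king on h1.
In check: no.
King squares — g1: attacked by Rg3; g2: attacked by Rg3; h2: attacked by Kh3.
Legal moves for White: none.
Not in check and no legal moves → stalemate.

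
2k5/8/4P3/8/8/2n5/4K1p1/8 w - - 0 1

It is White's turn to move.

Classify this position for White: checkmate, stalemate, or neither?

neither

White to move; white king on e2.
In check: yes, from the black knight on c3.
Legal moves for White: Kf3, Ke3, Kd3, Kf2, Kd2, Ke1.
White is in check but has 6 legal moves → neither.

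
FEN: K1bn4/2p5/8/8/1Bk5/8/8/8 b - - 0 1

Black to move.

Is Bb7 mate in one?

no

After Bb7: white king on a8; in check: yes, from the black bishop on b7.
White has 2 legal replies: Kb8, Ka7.
In check but a legal move exists → not checkmate.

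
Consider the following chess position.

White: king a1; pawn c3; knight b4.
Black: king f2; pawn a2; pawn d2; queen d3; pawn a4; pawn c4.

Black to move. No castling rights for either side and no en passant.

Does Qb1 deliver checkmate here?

After Qb1: white king on a1; in check: yes, from the black queen on b1.
King squares — b1: attacked by Pa2; a2: attacked by Qb1; b2: attacked by Qb1.
White has no legal moves → checkmate.

yes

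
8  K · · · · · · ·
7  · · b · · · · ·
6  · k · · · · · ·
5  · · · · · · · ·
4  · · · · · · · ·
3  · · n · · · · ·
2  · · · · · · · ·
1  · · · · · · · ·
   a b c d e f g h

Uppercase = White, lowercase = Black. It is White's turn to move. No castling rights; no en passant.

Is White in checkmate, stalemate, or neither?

White to move; white king on a8.
In check: no.
King squares — a7: attacked by Kb6; b7: attacked by Kb6; b8: attacked by Bc7.
Legal moves for White: none.
Not in check and no legal moves → stalemate.

stalemate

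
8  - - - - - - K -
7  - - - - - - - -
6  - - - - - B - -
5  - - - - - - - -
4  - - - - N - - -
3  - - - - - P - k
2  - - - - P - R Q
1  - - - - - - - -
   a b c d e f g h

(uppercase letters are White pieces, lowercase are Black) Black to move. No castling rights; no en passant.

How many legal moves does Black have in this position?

0

Black to move; king on h3.
In check: yes, from the white queen on h2.
Legal moves: none.
Count: 0.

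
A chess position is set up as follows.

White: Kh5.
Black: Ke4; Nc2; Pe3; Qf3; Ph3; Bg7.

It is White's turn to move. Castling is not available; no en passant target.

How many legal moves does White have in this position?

3

White to move; king on h5.
In check: yes, from the black queen on f3.
Legal moves: Kg6, Kg5, Kh4.
Count: 3.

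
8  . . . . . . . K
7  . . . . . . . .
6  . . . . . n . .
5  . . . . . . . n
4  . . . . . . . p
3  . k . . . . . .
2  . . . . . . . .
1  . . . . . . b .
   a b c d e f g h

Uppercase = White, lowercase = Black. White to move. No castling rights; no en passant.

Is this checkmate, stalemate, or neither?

White to move; white king on h8.
In check: no.
King squares — g7: attacked by Nh5; h7: attacked by Nf6; g8: attacked by Nf6.
Legal moves for White: none.
Not in check and no legal moves → stalemate.

stalemate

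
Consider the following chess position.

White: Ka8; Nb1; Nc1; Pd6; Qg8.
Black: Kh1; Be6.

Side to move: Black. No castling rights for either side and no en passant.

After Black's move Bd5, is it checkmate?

no

After Bd5: white king on a8; in check: yes, from the black bishop on d5.
White has 3 legal replies: Kb8, Ka7, Qxd5+.
In check but a legal move exists → not checkmate.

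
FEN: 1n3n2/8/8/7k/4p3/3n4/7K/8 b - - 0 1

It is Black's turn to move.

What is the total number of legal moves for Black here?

21

Black to move; king on h5.
In check: no.
Legal moves: Nh7, Nfd7, Ng6, Ne6, Nbd7, Nc6, Na6, Kh6, Kg6, Kg5, Kh4, Kg4, Ne5, Nc5, Nf4, Nb4, Nf2, Nb2, Ne1, Nc1, e3.
Count: 21.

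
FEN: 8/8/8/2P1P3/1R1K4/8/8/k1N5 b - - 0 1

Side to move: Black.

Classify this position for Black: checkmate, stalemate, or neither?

Black to move; black king on a1.
In check: no.
King squares — b1: attacked by Rb4; a2: attacked by Nc1; b2: attacked by Rb4.
Legal moves for Black: none.
Not in check and no legal moves → stalemate.

stalemate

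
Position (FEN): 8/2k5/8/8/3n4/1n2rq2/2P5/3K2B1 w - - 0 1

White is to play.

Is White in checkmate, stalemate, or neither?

White to move; white king on d1.
In check: yes, from the black queen on f3.
King squares — c1: attacked by Nb3; e1: attacked by Re3; c2: own pawn; d2: attacked by Nb3; e2: attacked by Re3.
Legal moves for White: none.
In check with no legal moves → checkmate.

checkmate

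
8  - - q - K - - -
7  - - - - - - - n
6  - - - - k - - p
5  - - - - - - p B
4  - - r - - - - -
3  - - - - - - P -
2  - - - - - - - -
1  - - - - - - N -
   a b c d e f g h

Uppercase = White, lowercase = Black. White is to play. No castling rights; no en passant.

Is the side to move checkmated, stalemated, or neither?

checkmate

White to move; white king on e8.
In check: yes, from the black queen on c8.
King squares — d7: attacked by Ke6; e7: attacked by Ke6; f7: attacked by Ke6; d8: attacked by Qc8; f8: attacked by Nh7.
Legal moves for White: none.
In check with no legal moves → checkmate.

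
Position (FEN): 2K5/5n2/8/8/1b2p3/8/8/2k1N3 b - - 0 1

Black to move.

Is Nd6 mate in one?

no

After Nd6: white king on c8; in check: yes, from the black knight on d6.
White has 4 legal replies: Kd8, Kb8, Kd7, Kc7.
In check but a legal move exists → not checkmate.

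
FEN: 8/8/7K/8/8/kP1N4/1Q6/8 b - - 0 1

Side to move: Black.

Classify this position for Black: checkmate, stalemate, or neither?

checkmate

Black to move; black king on a3.
In check: yes, from the white queen on b2.
King squares — a2: attacked by Qb2; b2: attacked by Nd3; b3: attacked by Qb2; a4: attacked by Pb3; b4: attacked by Nd3.
Legal moves for Black: none.
In check with no legal moves → checkmate.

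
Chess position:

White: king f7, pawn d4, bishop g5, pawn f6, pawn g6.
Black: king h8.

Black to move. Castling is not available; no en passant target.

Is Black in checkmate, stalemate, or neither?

Black to move; black king on h8.
In check: no.
King squares — g7: attacked by Pf6; h7: attacked by Pg6; g8: attacked by Kf7.
Legal moves for Black: none.
Not in check and no legal moves → stalemate.

stalemate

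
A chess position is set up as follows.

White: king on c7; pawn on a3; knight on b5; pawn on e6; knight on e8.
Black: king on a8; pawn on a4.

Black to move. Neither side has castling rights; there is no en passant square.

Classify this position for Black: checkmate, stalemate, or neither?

Black to move; black king on a8.
In check: no.
King squares — a7: attacked by Nb5; b7: attacked by Kc7; b8: attacked by Kc7.
Legal moves for Black: none.
Not in check and no legal moves → stalemate.

stalemate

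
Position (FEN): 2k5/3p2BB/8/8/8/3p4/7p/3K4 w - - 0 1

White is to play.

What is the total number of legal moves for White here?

White to move; king on d1.
In check: no.
Legal moves: Bg8, Bg6, Bf5, Be4, Bxd3, Bh8, Bf8, Bh6, Bf6, Be5, Bd4, Bc3, Bb2, Ba1, Kd2, Ke1, Kc1.
Count: 17.

17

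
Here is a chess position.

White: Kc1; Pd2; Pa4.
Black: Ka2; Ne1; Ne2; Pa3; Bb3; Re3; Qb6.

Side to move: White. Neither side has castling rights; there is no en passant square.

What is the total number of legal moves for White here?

0

White to move; king on c1.
In check: yes, from the black knight on e2.
Legal moves: none.
Count: 0.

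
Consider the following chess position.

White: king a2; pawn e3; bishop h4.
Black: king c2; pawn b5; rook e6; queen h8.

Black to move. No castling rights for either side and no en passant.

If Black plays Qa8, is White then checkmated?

yes

After Qa8: white king on a2; in check: yes, from the black queen on a8.
King squares — a1: attacked by Qa8; b1: attacked by Kc2; b2: attacked by Kc2; a3: attacked by Qa8; b3: attacked by Kc2.
White has no legal moves → checkmate.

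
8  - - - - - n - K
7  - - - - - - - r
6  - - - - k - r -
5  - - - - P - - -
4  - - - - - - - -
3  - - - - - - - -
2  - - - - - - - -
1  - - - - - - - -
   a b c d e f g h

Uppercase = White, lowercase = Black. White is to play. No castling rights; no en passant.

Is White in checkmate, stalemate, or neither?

checkmate

White to move; white king on h8.
In check: yes, from the black rook on h7.
King squares — g7: attacked by Rg6; h7: attacked by Nf8; g8: attacked by Rg6.
Legal moves for White: none.
In check with no legal moves → checkmate.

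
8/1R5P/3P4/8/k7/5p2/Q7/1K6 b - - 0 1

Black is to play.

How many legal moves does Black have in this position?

Black to move; king on a4.
In check: yes, from the white queen on a2.
Legal moves: none.
Count: 0.

0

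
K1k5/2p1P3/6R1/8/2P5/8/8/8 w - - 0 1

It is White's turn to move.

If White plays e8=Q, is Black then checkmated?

yes

After e8=Q: black king on c8; in check: yes, from the white queen on e8.
King squares — b7: attacked by Ka8; c7: own pawn; d7: attacked by Qe8; b8: attacked by Ka8; d8: attacked by Qe8.
Black has no legal moves → checkmate.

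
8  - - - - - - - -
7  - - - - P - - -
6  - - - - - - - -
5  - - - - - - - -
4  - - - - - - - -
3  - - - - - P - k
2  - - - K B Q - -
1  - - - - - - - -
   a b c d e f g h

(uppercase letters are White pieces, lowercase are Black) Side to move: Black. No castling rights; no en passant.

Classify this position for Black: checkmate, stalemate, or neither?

stalemate

Black to move; black king on h3.
In check: no.
King squares — g2: attacked by Qf2; h2: attacked by Qf2; g3: attacked by Qf2; g4: attacked by Pf3; h4: attacked by Qf2.
Legal moves for Black: none.
Not in check and no legal moves → stalemate.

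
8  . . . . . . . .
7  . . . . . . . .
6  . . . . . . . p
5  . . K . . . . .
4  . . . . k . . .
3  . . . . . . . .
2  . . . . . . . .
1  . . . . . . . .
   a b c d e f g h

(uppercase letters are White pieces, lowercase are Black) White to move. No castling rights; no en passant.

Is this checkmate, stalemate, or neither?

neither

White to move; white king on c5.
In check: no.
Legal moves for White: Kd6, Kc6, Kb6, Kb5, Kc4, Kb4.
White has 6 legal moves and is not in check → neither.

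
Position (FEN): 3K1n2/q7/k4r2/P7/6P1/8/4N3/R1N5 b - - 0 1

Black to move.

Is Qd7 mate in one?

yes

After Qd7: white king on d8; in check: yes, from the black queen on d7.
King squares — c7: attacked by Qd7; d7: attacked by Nf8; e7: attacked by Qd7; c8: attacked by Qd7; e8: attacked by Qd7.
White has no legal moves → checkmate.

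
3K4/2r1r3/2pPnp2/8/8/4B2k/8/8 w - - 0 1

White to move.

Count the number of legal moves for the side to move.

White to move; king on d8.
In check: yes, from the black knight on e6.
Legal moves: none.
Count: 0.

0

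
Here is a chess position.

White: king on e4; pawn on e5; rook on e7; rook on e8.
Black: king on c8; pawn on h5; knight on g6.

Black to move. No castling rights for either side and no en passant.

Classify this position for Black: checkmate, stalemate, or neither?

Black to move; black king on c8.
In check: yes, from the white rook on e8.
King squares — b7: attacked by Re7; c7: attacked by Re7; d7: attacked by Re7; b8: attacked by Re8; d8: attacked by Re8.
Legal moves for Black: none.
In check with no legal moves → checkmate.

checkmate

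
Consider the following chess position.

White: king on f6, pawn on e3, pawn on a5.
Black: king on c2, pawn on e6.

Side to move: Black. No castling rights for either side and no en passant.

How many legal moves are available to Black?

Black to move; king on c2.
In check: no.
Legal moves: Kd3, Kc3, Kb3, Kd2, Kb2, Kd1, Kc1, Kb1, e5.
Count: 9.

9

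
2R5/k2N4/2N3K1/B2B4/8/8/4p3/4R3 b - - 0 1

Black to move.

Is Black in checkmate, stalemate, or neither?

Black to move; black king on a7.
In check: yes, from the white knight on c6.
Legal moves for Black: Kb7, Ka6.
Black is in check but has 2 legal moves → neither.

neither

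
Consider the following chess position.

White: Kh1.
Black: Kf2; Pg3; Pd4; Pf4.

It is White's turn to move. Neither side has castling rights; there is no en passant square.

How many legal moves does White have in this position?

White to move; king on h1.
In check: no.
Legal moves: none.
Count: 0.

0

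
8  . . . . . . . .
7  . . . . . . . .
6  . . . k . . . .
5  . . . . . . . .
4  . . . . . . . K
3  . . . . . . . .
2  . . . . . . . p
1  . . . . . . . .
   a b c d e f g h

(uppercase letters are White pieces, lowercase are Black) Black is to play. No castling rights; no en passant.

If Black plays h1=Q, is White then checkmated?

After h1=Q: white king on h4; in check: yes, from the black queen on h1.
White has 3 legal replies: Kg5, Kg4, Kg3.
In check but a legal move exists → not checkmate.

no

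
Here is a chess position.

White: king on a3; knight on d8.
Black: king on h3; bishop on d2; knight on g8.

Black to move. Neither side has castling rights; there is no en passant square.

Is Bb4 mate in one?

no

After Bb4: white king on a3; in check: yes, from the black bishop on b4.
White has 5 legal replies: Kxb4, Ka4, Kb3, Kb2, Ka2.
In check but a legal move exists → not checkmate.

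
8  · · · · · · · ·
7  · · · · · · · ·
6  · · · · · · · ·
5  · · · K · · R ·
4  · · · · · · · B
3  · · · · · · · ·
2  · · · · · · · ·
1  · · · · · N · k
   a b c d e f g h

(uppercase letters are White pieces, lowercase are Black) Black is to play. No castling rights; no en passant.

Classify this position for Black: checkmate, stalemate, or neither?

stalemate

Black to move; black king on h1.
In check: no.
King squares — g1: attacked by Rg5; g2: attacked by Rg5; h2: attacked by Nf1.
Legal moves for Black: none.
Not in check and no legal moves → stalemate.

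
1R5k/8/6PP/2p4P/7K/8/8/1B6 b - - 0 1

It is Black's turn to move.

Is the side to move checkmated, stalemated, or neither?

checkmate

Black to move; black king on h8.
In check: yes, from the white rook on b8.
King squares — g7: attacked by Ph6; h7: attacked by Pg6; g8: attacked by Rb8.
Legal moves for Black: none.
In check with no legal moves → checkmate.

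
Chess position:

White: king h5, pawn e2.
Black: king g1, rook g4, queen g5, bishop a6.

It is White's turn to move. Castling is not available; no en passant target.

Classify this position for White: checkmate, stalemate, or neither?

White to move; white king on h5.
In check: yes, from the black queen on g5.
King squares — g4: attacked by Qg5; h4: attacked by Rg4; g5: attacked by Rg4; g6: attacked by Qg5; h6: attacked by Qg5.
Legal moves for White: none.
In check with no legal moves → checkmate.

checkmate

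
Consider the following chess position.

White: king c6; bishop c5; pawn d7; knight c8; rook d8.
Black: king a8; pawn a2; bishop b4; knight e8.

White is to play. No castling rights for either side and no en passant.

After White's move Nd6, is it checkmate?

yes

After Nd6: black king on a8; in check: yes, from the white rook on d8.
King squares — a7: attacked by Bc5; b7: attacked by Kc6; b8: attacked by Rd8.
Black has no legal moves → checkmate.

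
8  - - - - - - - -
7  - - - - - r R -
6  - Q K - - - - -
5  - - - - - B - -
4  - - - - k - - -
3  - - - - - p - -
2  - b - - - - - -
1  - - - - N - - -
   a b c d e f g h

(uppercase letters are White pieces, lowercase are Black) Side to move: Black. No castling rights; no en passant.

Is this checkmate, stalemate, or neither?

Black to move; black king on e4.
In check: yes, from the white bishop on f5.
King squares — d3: attacked by Ne1; e3: attacked by Qb6; f3: own pawn; d4: attacked by Qb6; f4: available; d5: attacked by Kc6; e5: available; f5: available.
Legal moves for Black: Kxf5, Ke5, Kf4, Rxf5.
Black is in check but has 4 legal moves → neither.

neither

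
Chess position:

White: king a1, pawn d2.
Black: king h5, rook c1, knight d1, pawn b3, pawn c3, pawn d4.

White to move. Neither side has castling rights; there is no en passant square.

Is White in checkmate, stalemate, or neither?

checkmate

White to move; white king on a1.
In check: yes, from the black rook on c1.
King squares — b1: attacked by Rc1; a2: attacked by Pb3; b2: attacked by Nd1.
Legal moves for White: none.
In check with no legal moves → checkmate.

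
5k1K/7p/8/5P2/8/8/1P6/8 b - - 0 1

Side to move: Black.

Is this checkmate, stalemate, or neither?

neither

Black to move; black king on f8.
In check: no.
Legal moves for Black: Ke8, Kf7, Ke7, h6, h5.
Black has 5 legal moves and is not in check → neither.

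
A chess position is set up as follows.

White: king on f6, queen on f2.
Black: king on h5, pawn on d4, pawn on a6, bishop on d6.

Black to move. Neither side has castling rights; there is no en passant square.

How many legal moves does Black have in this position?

15

Black to move; king on h5.
In check: no.
Legal moves: Bf8, Bb8, Be7+, Bc7, Be5+, Bc5, Bf4, Bb4, Bg3, Ba3, Bh2, Kh6, Kg4, a5, d3.
Count: 15.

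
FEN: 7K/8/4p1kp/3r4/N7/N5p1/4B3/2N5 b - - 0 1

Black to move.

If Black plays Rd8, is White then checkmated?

After Rd8: white king on h8; in check: yes, from the black rook on d8.
King squares — g7: attacked by Kg6; h7: attacked by Kg6; g8: attacked by Rd8.
White has no legal moves → checkmate.

yes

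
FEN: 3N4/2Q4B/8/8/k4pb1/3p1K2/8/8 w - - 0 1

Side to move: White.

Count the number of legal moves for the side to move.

White to move; king on f3.
In check: yes, from the black bishop on g4.
Legal moves: Kxg4, Kxf4, Ke4, Kg2, Kf2.
Count: 5.

5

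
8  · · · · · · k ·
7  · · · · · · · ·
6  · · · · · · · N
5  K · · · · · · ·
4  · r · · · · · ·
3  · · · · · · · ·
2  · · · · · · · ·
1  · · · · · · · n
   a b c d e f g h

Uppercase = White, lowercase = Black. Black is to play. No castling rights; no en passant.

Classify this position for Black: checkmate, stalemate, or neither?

neither

Black to move; black king on g8.
In check: yes, from the white knight on h6.
Legal moves for Black: Kh8, Kf8, Kh7, Kg7.
Black is in check but has 4 legal moves → neither.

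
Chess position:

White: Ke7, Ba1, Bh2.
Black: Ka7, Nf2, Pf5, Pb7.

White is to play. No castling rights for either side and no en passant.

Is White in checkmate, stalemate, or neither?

White to move; white king on e7.
In check: no.
Legal moves for White include: Kf8, Ke8, Kd8, Kf7, Kd7, Kf6, Ke6, Kd6, Bb8+, Bc7, Bd6, Bhe5, Bf4, Bg3, Bg1, Bh8, Bg7, Bf6, ... (list truncated; more exist).
White has legal moves and is not in check → neither.

neither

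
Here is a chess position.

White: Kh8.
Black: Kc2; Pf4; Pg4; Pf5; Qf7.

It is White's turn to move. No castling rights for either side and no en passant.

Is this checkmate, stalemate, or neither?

White to move; white king on h8.
In check: no.
King squares — g7: attacked by Qf7; h7: attacked by Qf7; g8: attacked by Qf7.
Legal moves for White: none.
Not in check and no legal moves → stalemate.

stalemate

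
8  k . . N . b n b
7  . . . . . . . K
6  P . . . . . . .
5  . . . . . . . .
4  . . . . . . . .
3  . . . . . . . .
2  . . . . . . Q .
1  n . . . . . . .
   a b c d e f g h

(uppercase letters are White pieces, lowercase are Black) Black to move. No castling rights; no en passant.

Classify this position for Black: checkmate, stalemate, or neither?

neither

Black to move; black king on a8.
In check: yes, from the white queen on g2.
King squares — a7: available; b7: attacked by Qg2; b8: available.
Legal moves for Black: Kb8, Ka7.
Black is in check but has 2 legal moves → neither.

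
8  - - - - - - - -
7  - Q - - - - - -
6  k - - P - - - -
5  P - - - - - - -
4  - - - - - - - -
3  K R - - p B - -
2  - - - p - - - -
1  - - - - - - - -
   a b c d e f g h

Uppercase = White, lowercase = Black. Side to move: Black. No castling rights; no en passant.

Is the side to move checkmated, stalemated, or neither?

Black to move; black king on a6.
In check: yes, from the white queen on b7.
Legal moves for Black: Kxa5.
Black is in check but has 1 legal move → neither.

neither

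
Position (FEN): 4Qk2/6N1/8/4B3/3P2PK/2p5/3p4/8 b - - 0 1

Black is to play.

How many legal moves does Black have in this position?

Black to move; king on f8.
In check: yes, from the white queen on e8.
Legal moves: none.
Count: 0.

0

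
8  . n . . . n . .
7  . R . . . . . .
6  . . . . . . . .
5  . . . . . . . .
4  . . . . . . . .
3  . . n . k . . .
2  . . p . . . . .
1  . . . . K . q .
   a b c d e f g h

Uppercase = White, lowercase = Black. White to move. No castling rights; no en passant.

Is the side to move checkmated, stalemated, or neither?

checkmate

White to move; white king on e1.
In check: yes, from the black queen on g1.
King squares — d1: attacked by Qg1; f1: attacked by Qg1; d2: attacked by Ke3; e2: attacked by Nc3; f2: attacked by Qg1.
Legal moves for White: none.
In check with no legal moves → checkmate.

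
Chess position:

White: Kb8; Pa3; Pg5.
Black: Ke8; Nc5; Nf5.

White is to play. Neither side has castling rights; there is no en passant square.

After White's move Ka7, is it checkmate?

no

After Ka7: black king on e8; in check: no.
Black is not in check, so this cannot be checkmate.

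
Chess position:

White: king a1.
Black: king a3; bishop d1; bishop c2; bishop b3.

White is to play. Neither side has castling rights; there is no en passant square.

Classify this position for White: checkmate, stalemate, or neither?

White to move; white king on a1.
In check: no.
King squares — b1: attacked by Bc2; a2: attacked by Ka3; b2: attacked by Ka3.
Legal moves for White: none.
Not in check and no legal moves → stalemate.

stalemate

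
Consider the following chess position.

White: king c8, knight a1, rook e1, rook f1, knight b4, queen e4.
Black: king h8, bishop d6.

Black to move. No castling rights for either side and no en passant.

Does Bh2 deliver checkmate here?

no

After Bh2: white king on c8; in check: no.
White is not in check, so this cannot be checkmate.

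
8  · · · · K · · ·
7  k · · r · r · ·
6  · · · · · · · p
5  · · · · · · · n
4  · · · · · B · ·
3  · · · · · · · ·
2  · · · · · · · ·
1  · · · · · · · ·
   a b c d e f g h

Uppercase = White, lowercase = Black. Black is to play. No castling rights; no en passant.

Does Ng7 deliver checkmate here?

yes

After Ng7: white king on e8; in check: yes, from the black knight on g7.
King squares — d7: attacked by Rf7; e7: attacked by Rd7; f7: attacked by Rd7; d8: attacked by Rd7; f8: attacked by Rf7.
White has no legal moves → checkmate.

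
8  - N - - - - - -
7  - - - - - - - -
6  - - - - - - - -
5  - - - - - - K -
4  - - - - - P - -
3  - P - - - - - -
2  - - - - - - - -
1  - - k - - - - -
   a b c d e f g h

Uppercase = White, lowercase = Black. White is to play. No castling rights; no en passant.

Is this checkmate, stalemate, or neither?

neither

White to move; white king on g5.
In check: no.
Legal moves for White: Nd7, Nc6, Na6, Kh6, Kg6, Kf6, Kh5, Kf5, Kh4, Kg4, f5, b4.
White has 12 legal moves and is not in check → neither.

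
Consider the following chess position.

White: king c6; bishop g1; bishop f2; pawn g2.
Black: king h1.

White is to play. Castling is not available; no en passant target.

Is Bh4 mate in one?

After Bh4: black king on h1; in check: no.
Black is not in check, so this cannot be checkmate.

no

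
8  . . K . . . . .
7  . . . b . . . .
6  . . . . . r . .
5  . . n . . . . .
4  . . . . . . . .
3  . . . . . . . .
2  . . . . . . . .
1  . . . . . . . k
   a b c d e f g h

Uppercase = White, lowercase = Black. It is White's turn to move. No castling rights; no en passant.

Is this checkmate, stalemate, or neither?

neither

White to move; white king on c8.
In check: yes, from the black bishop on d7.
Legal moves for White: Kd8, Kb8, Kc7.
White is in check but has 3 legal moves → neither.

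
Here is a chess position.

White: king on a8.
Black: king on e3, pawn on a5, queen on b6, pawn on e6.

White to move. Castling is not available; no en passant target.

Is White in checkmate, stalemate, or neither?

White to move; white king on a8.
In check: no.
King squares — a7: attacked by Qb6; b7: attacked by Qb6; b8: attacked by Qb6.
Legal moves for White: none.
Not in check and no legal moves → stalemate.

stalemate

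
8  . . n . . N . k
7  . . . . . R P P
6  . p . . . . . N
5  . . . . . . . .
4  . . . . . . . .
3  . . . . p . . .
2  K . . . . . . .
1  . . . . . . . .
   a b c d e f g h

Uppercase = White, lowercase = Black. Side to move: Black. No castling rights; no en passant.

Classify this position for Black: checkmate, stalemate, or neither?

checkmate

Black to move; black king on h8.
In check: yes, from the white pawn on g7.
King squares — g7: attacked by Rf7; h7: attacked by Nf8; g8: attacked by Nh6.
Legal moves for Black: none.
In check with no legal moves → checkmate.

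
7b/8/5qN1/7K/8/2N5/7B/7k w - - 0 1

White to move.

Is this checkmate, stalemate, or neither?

neither

White to move; white king on h5.
In check: no.
Legal moves for White include: Nxh8, Nf8, Ne7, Ne5, Nh4, Nf4, Kh6, Kg4, Nd5, Nb5, Ne4, Na4, Ne2, Na2, Nd1, Nb1, Bb8, Bc7, ... (list truncated; more exist).
White has legal moves and is not in check → neither.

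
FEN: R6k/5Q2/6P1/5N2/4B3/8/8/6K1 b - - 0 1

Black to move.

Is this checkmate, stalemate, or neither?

Black to move; black king on h8.
In check: yes, from the white rook on a8.
King squares — g7: attacked by Nf5; h7: attacked by Pg6; g8: attacked by Qf7.
Legal moves for Black: none.
In check with no legal moves → checkmate.

checkmate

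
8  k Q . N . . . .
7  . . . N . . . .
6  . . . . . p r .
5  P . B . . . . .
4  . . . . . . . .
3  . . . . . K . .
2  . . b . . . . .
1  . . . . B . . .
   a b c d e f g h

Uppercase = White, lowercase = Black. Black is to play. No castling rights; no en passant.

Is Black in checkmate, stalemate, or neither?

Black to move; black king on a8.
In check: yes, from the white queen on b8.
King squares — a7: attacked by Bc5; b7: attacked by Qb8; b8: attacked by Nd7.
Legal moves for Black: none.
In check with no legal moves → checkmate.

checkmate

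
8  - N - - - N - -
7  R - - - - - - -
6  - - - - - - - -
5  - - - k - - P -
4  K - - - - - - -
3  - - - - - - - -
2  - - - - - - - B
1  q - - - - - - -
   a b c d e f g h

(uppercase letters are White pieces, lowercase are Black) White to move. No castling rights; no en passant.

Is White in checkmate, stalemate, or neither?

neither

White to move; white king on a4.
In check: yes, from the black queen on a1.
King squares — a3: attacked by Qa1; b3: available; b4: available; a5: attacked by Qa1; b5: available.
Legal moves for White: Kb5, Kb4, Kb3.
White is in check but has 3 legal moves → neither.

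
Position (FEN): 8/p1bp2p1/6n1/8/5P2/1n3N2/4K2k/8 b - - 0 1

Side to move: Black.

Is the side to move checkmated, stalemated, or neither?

Black to move; black king on h2.
In check: yes, from the white knight on f3.
Legal moves for Black: Kh3, Kg3, Kg2, Kh1.
Black is in check but has 4 legal moves → neither.

neither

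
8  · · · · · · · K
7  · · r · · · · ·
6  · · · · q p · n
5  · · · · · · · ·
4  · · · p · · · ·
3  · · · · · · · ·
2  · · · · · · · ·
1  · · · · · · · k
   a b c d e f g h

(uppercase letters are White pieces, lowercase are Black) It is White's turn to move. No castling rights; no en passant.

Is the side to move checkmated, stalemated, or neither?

White to move; white king on h8.
In check: no.
King squares — g7: attacked by Rc7; h7: attacked by Rc7; g8: attacked by Qe6.
Legal moves for White: none.
Not in check and no legal moves → stalemate.

stalemate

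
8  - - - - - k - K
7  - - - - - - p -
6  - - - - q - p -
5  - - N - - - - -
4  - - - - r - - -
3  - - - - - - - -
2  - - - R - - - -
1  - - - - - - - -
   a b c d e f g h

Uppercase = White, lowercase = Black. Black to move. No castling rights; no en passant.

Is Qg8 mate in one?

yes

After Qg8: white king on h8; in check: yes, from the black queen on g8.
King squares — g7: attacked by Kf8; h7: attacked by Qg8; g8: attacked by Kf8.
White has no legal moves → checkmate.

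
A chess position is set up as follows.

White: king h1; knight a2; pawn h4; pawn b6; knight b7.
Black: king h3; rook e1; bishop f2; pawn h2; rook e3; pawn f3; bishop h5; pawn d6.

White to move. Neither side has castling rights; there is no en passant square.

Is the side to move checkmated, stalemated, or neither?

checkmate

White to move; white king on h1.
In check: yes, from the black rook on e1.
King squares — g1: attacked by Re1; g2: attacked by Pf3; h2: attacked by Kh3.
Legal moves for White: none.
In check with no legal moves → checkmate.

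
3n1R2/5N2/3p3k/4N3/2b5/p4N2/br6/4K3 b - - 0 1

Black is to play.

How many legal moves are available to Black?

5

Black to move; king on h6.
In check: yes, from the white knight on f7.
Legal moves: Kh7, Kg7, Kh5, Nxf7, Bxf7.
Count: 5.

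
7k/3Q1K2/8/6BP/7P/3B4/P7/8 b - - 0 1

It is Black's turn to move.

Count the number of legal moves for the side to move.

Black to move; king on h8.
In check: no.
Legal moves: none.
Count: 0.

0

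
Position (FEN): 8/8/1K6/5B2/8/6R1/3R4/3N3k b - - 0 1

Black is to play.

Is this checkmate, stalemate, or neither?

Black to move; black king on h1.
In check: no.
King squares — g1: attacked by Rg3; g2: attacked by Rd2; h2: attacked by Rd2.
Legal moves for Black: none.
Not in check and no legal moves → stalemate.

stalemate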